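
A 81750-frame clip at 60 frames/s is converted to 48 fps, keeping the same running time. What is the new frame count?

65400 frames

Target frames = source frames × (target rate / source rate) = 81750 × (48)/(60) = 81750 × 4/5 = 65400.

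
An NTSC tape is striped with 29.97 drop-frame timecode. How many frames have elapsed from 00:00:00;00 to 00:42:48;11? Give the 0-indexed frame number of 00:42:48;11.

Complete 10-minute blocks: 4, each 17982 frames → 71928.
Remaining 2 whole minutes in the current block: 1800 + 1 × 1798 = 3598 frames.
Within the current minute: 48 × 30 + 11 − 2 = 1449 (labels ;00/;01 skipped at this minute). Total = 71928 + 3598 + 1449 = 76975.

76975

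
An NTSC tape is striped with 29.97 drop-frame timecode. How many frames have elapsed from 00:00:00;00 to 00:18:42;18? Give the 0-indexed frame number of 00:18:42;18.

As if non-drop at 30 labels/s: (0 × 3600 + 18 × 60 + 42) × 30 + 18 = 33678.
Minute boundaries passed: 18; those not divisible by 10: 18 − 1 = 17; dropped labels = 2 × 17 = 34.
Actual frame index = 33678 − 34 = 33644.

33644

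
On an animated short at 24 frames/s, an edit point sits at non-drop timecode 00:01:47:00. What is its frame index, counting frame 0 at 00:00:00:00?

Total seconds to the label: (0 × 3600 + 1 × 60 + 47) = 107.
Frame index = 107 × 24 + 0 = 2568.

frame 2568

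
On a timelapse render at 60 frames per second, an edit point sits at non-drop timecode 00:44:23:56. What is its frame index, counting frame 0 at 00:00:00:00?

Total seconds to the label: (0 × 3600 + 44 × 60 + 23) = 2663.
Frame index = 2663 × 60 + 56 = 159836.

159836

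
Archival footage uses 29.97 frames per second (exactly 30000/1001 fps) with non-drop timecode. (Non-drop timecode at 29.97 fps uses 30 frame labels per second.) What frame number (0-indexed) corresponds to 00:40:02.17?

Total seconds to the label: (0 × 3600 + 40 × 60 + 2) = 2402.
Frame index = 2402 × 30 + 17 = 72077.

72077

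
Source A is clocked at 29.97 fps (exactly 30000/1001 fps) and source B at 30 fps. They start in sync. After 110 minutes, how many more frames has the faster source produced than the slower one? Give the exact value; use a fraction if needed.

110 min = 6600 s.
A emits 30000/1001 × 6600 = 18000000/91 frames; B emits 30 × 6600 = 198000.
Difference = 18000/91 frames (≈ 197.8022); B is ahead of A.

18000/91 frames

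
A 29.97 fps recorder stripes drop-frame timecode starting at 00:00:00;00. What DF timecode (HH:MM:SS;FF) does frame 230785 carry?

Ten DF minutes hold 17982 frames, so frame 230785 lies in block 12 (frames 215784–233765) with 15001 frames into that block.
The block's first minute is 1800 frames and the rest 1798 each; 15001 frames reaches minute 8, so 12 × 18 + 8 × 2 = 232 labels have been skipped so far.
Adding those back, label number 230785 + 232 = 231017 at 30 labels/s is 7700 s + 17 f = 2 h 8 min 20 s frame 17, i.e. 02:08:20;17.

02:08:20;17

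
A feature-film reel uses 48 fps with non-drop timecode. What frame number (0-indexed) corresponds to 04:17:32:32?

741728

Total seconds to the label: (4 × 3600 + 17 × 60 + 32) = 15452.
Frame index = 15452 × 48 + 32 = 741728.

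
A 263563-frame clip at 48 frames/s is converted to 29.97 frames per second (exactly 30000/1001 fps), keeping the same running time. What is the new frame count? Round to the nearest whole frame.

164562 frames

Frames at target rate = 263563 × (30000/1001) / (48) = 164726875/1001 ≈ 164562.313.
Nearest whole frame: 164562.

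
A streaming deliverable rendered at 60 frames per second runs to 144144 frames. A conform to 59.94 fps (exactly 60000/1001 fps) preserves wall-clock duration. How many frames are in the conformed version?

Target frames = source frames × (target rate / source rate) = 144144 × (60000/1001)/(60) = 144144 × 1000/1001 = 144000.

144000 frames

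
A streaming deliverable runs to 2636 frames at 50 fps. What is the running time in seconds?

Running time = 2636 / (50) = 52.72 s.

52.72 seconds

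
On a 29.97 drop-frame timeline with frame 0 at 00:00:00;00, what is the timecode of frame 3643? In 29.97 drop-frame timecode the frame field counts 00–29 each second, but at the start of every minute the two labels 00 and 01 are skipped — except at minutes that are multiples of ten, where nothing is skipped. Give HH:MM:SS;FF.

00:02:01;17

Each 10-minute DF block holds 10 × 60 × 30 − 9 × 2 = 17982 frames. 3643 ÷ 17982 → 0 full blocks, remainder 3643.
Within the partial block the first minute is 1800 frames and each further minute 1798, so 2 further minute boundaries passed. Total skipped labels = 18 × 0 + 2 × 2 = 4.
Non-drop label index = 3643 + 4 = 3647; at 30 labels/s that is 00:02:01:17, i.e. DF 00:02:01;17.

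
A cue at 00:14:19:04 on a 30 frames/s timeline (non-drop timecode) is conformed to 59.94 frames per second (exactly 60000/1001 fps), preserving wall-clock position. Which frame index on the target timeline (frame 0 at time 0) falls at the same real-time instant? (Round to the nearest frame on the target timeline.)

frame 51497

Source frame index: (0×3600 + 14×60 + 19) × 30 + 4 = 25774.
Real time: 25774 / (30) = 12887/15 s.
Target frame: (12887/15) × (60000/1001) = 7364000/143 ≈ 51496.503 → 51497.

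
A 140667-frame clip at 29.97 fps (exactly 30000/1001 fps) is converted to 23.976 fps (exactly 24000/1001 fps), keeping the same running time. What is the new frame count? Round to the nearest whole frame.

Frames at target rate = 140667 × (24000/1001) / (30000/1001) = 562668/5 ≈ 112533.600.
Nearest whole frame: 112534.

112534 frames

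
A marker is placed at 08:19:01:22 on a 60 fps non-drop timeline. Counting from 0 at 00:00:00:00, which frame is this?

Total seconds to the label: (8 × 3600 + 19 × 60 + 1) = 29941.
Frame index = 29941 × 60 + 22 = 1796482.

frame 1796482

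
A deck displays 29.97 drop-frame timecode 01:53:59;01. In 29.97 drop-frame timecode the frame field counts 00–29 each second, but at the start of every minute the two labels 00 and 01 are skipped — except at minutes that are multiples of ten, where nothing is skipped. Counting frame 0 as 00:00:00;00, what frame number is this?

As if non-drop at 30 labels/s: (1 × 3600 + 53 × 60 + 59) × 30 + 1 = 205171.
Minute boundaries passed: 113; those not divisible by 10: 113 − 11 = 102; dropped labels = 2 × 102 = 204.
Actual frame index = 205171 − 204 = 204967.

204967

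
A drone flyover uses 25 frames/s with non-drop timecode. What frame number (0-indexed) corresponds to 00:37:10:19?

Total seconds to the label: (0 × 3600 + 37 × 60 + 10) = 2230.
Frame index = 2230 × 25 + 19 = 55769.

frame 55769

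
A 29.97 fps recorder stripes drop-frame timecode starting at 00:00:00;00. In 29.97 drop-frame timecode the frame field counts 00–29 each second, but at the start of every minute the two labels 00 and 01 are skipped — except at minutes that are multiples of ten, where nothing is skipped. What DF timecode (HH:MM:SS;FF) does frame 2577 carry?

Ten DF minutes hold 17982 frames, so frame 2577 lies in block 0 (frames 0–17981) with 2577 frames into that block.
The block's first minute is 1800 frames and the rest 1798 each; 2577 frames reaches minute 1, so 0 × 18 + 1 × 2 = 2 labels have been skipped so far.
Adding those back, label number 2577 + 2 = 2579 at 30 labels/s is 85 s + 29 f = 0 h 1 min 25 s frame 29, i.e. 00:01:25;29.

00:01:25;29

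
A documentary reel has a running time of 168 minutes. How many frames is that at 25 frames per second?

252000 frames

168 min = 10080 s.
Frames = 10080 × 25 = 252000.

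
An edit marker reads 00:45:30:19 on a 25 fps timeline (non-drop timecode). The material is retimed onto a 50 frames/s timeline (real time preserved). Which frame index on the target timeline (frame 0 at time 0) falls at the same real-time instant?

frame 136538

Source frame index: (0×3600 + 45×60 + 30) × 25 + 19 = 68269.
Real time: 68269 / (25) = 68269/25 s.
Target frame: (68269/25) × (50) = 136538.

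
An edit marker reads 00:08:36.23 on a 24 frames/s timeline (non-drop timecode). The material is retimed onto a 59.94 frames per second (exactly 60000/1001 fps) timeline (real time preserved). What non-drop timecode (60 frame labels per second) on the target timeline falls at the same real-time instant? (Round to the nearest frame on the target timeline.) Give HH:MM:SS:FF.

00:08:36:27

Source frame index: (0×3600 + 8×60 + 36) × 24 + 23 = 12407.
Real time: 12407 / (24) = 12407/24 s.
Target frame: (12407/24) × (60000/1001) = 31017500/1001 ≈ 30986.513 → 30987.
At 60 labels/s: frame 30987 → 00:08:36:27.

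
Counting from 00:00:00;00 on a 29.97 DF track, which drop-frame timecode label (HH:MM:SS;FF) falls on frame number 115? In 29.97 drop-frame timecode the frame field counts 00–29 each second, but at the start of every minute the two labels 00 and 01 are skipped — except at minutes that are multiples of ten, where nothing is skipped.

00:00:03;25

Each 10-minute DF block holds 10 × 60 × 30 − 9 × 2 = 17982 frames. 115 ÷ 17982 → 0 full blocks, remainder 115.
Within the partial block the first minute is 1800 frames and each further minute 1798, so 0 further minute boundaries passed. Total skipped labels = 18 × 0 + 2 × 0 = 0.
Non-drop label index = 115 + 0 = 115; at 30 labels/s that is 00:00:03:25, i.e. DF 00:00:03;25.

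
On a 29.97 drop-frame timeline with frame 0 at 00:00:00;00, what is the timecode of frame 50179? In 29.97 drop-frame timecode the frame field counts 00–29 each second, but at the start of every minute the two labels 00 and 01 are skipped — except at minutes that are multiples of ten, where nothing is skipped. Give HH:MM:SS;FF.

Ten DF minutes hold 17982 frames, so frame 50179 lies in block 2 (frames 35964–53945) with 14215 frames into that block.
The block's first minute is 1800 frames and the rest 1798 each; 14215 frames reaches minute 7, so 2 × 18 + 7 × 2 = 50 labels have been skipped so far.
Adding those back, label number 50179 + 50 = 50229 at 30 labels/s is 1674 s + 9 f = 0 h 27 min 54 s frame 9, i.e. 00:27:54;09.

00:27:54;09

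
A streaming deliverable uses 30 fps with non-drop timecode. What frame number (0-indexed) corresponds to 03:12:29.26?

346496

Total seconds to the label: (3 × 3600 + 12 × 60 + 29) = 11549.
Frame index = 11549 × 30 + 26 = 346496.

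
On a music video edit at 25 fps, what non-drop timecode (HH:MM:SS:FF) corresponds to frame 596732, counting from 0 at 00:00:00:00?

596732 ÷ 25 = 23869 full seconds, remainder 7 frames.
23869 s = 6 h 37 min 49 s.
Timecode: 06:37:49:07.

06:37:49:07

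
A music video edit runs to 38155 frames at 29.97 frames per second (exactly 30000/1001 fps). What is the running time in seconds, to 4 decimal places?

1273.1052 seconds

Running time = 38155 × 1001/30000 = 7638631/6000 s ≈ 1273.1052 s.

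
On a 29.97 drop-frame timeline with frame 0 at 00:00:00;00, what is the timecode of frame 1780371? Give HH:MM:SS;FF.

Ten DF minutes hold 17982 frames, so frame 1780371 lies in block 99 (frames 1780218–1798199) with 153 frames into that block.
The block's first minute is 1800 frames and the rest 1798 each; 153 frames reaches minute 0, so 99 × 18 + 0 × 2 = 1782 labels have been skipped so far.
Adding those back, label number 1780371 + 1782 = 1782153 at 30 labels/s is 59405 s + 3 f = 16 h 30 min 5 s frame 3, i.e. 16:30:05;03.

16:30:05;03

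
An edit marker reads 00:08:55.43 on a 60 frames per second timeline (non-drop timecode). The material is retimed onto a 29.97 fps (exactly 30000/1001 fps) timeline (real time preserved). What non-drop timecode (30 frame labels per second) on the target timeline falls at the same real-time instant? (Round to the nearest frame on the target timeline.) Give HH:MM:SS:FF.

00:08:55:05

Source frame index: (0×3600 + 8×60 + 55) × 60 + 43 = 32143.
Real time: 32143 / (60) = 32143/60 s.
Target frame: (32143/60) × (30000/1001) = 16071500/1001 ≈ 16055.445 → 16055.
At 30 labels/s: frame 16055 → 00:08:55:05.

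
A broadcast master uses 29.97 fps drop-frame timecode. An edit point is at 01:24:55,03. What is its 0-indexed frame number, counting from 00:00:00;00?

Complete 10-minute blocks: 8, each 17982 frames → 143856.
Remaining 4 whole minutes in the current block: 1800 + 3 × 1798 = 7194 frames.
Within the current minute: 55 × 30 + 3 − 2 = 1651 (labels ;00/;01 skipped at this minute). Total = 143856 + 7194 + 1651 = 152701.

152701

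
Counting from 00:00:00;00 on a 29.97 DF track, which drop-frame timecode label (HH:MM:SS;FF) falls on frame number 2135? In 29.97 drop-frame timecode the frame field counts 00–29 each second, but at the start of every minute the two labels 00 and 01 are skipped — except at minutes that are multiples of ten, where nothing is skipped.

Each 10-minute DF block holds 10 × 60 × 30 − 9 × 2 = 17982 frames. 2135 ÷ 17982 → 0 full blocks, remainder 2135.
Within the partial block the first minute is 1800 frames and each further minute 1798, so 1 further minute boundary passed. Total skipped labels = 18 × 0 + 2 × 1 = 2.
Non-drop label index = 2135 + 2 = 2137; at 30 labels/s that is 00:01:11:07, i.e. DF 00:01:11;07.

00:01:11;07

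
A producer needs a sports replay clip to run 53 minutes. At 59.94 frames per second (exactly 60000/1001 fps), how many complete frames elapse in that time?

53 min = 3180 s.
Frames = 3180 × 60000/1001 = 190800000/1001 ≈ 190609.3906.
Complete frames: 190609.

190609 frames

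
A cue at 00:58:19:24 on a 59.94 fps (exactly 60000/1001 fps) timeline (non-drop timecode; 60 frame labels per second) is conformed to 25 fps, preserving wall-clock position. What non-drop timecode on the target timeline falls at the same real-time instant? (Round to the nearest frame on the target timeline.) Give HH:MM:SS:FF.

Source frame index: (0×3600 + 58×60 + 19) × 60 + 24 = 209964.
Real time: 209964 / (60000/1001) = 17514497/5000 s.
Target frame: (17514497/5000) × (25) = 17514497/200 ≈ 87572.485 → 87572.
At 25 labels/s: frame 87572 → 00:58:22:22.

00:58:22:22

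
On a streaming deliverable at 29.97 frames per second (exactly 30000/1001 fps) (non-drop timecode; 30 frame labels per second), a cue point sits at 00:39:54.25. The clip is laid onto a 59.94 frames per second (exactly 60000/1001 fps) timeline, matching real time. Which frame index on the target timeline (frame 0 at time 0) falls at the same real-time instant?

frame 143690

Source frame index: (0×3600 + 39×60 + 54) × 30 + 25 = 71845.
Real time: 71845 / (30000/1001) = 14383369/6000 s.
Target frame: (14383369/6000) × (60000/1001) = 143690.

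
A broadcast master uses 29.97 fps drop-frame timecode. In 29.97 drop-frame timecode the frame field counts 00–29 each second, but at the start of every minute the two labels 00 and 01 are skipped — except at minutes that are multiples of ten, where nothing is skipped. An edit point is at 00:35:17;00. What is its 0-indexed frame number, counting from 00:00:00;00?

63446

Complete 10-minute blocks: 3, each 17982 frames → 53946.
Remaining 5 whole minutes in the current block: 1800 + 4 × 1798 = 8992 frames.
Within the current minute: 17 × 30 + 0 − 2 = 508 (labels ;00/;01 skipped at this minute). Total = 53946 + 8992 + 508 = 63446.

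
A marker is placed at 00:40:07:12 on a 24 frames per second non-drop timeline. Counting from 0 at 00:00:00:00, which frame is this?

Total seconds to the label: (0 × 3600 + 40 × 60 + 7) = 2407.
Frame index = 2407 × 24 + 12 = 57780.

frame 57780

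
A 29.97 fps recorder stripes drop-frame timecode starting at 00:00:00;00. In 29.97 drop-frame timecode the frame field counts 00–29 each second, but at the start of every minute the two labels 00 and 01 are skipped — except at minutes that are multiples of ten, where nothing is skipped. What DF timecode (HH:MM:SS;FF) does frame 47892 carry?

00:26:38;00

Ten DF minutes hold 17982 frames, so frame 47892 lies in block 2 (frames 35964–53945) with 11928 frames into that block.
The block's first minute is 1800 frames and the rest 1798 each; 11928 frames reaches minute 6, so 2 × 18 + 6 × 2 = 48 labels have been skipped so far.
Adding those back, label number 47892 + 48 = 47940 at 30 labels/s is 1598 s + 0 f = 0 h 26 min 38 s frame 0, i.e. 00:26:38;00.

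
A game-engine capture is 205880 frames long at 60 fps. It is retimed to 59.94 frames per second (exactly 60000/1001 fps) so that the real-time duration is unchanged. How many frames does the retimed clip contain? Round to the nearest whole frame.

Frames at target rate = 205880 × (60000/1001) / (60) = 205880000/1001 ≈ 205674.326.
Nearest whole frame: 205674.

205674 frames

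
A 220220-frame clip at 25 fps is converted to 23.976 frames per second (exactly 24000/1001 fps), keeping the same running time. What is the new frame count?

Target frames = source frames × (target rate / source rate) = 220220 × (24000/1001)/(25) = 220220 × 960/1001 = 211200.

211200 frames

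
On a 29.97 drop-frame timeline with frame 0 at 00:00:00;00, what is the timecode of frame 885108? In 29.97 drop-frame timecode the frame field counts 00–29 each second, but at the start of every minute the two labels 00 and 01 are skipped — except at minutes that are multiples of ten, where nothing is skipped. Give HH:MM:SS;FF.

Ten DF minutes hold 17982 frames, so frame 885108 lies in block 49 (frames 881118–899099) with 3990 frames into that block.
The block's first minute is 1800 frames and the rest 1798 each; 3990 frames reaches minute 2, so 49 × 18 + 2 × 2 = 886 labels have been skipped so far.
Adding those back, label number 885108 + 886 = 885994 at 30 labels/s is 29533 s + 4 f = 8 h 12 min 13 s frame 4, i.e. 08:12:13;04.

08:12:13;04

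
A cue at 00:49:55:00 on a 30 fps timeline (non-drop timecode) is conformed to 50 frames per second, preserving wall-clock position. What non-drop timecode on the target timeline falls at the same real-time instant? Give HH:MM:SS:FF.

Source frame index: (0×3600 + 49×60 + 55) × 30 + 0 = 89850.
Real time: 89850 / (30) = 2995 s.
Target frame: (2995) × (50) = 149750.
At 50 labels/s: frame 149750 → 00:49:55:00.

00:49:55:00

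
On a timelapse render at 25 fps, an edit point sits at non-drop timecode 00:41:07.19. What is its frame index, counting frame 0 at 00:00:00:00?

frame 61694

Total seconds to the label: (0 × 3600 + 41 × 60 + 7) = 2467.
Frame index = 2467 × 25 + 19 = 61694.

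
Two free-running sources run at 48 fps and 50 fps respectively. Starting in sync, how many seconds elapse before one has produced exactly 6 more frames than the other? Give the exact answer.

The gap grows by |50 − 48| = 2 frames per second.
Time for a 6-frame gap: 6 ÷ (2) = 3 s.

3 seconds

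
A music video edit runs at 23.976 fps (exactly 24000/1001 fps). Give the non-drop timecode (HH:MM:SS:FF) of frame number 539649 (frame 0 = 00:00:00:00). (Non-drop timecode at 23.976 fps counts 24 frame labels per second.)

06:14:45:09

539649 ÷ 24 = 22485 full seconds, remainder 9 frames.
22485 s = 6 h 14 min 45 s.
Timecode: 06:14:45:09.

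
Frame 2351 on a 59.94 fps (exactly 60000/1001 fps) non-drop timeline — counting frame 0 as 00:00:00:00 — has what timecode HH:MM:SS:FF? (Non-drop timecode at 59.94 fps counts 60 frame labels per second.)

2351 ÷ 60 = 39 full seconds, remainder 11 frames.
39 s = 0 h 0 min 39 s.
Timecode: 00:00:39:11.

00:00:39:11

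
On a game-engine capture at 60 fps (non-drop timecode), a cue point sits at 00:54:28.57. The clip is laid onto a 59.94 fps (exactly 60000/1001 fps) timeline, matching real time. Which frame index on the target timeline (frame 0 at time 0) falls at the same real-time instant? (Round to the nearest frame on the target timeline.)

frame 195941

Source frame index: (0×3600 + 54×60 + 28) × 60 + 57 = 196137.
Real time: 196137 / (60) = 65379/20 s.
Target frame: (65379/20) × (60000/1001) = 196137000/1001 ≈ 195941.059 → 195941.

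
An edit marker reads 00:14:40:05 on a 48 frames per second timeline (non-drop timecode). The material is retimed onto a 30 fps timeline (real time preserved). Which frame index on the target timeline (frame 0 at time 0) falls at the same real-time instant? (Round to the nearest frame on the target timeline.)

frame 26403

Source frame index: (0×3600 + 14×60 + 40) × 48 + 5 = 42245.
Real time: 42245 / (48) = 42245/48 s.
Target frame: (42245/48) × (30) = 211225/8 ≈ 26403.125 → 26403.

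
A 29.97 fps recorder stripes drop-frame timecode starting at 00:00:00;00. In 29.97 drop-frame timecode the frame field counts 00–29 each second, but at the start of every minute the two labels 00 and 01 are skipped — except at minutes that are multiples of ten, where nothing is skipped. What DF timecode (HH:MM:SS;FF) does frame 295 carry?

Each 10-minute DF block holds 10 × 60 × 30 − 9 × 2 = 17982 frames. 295 ÷ 17982 → 0 full blocks, remainder 295.
Within the partial block the first minute is 1800 frames and each further minute 1798, so 0 further minute boundaries passed. Total skipped labels = 18 × 0 + 2 × 0 = 0.
Non-drop label index = 295 + 0 = 295; at 30 labels/s that is 00:00:09:25, i.e. DF 00:00:09;25.

00:00:09;25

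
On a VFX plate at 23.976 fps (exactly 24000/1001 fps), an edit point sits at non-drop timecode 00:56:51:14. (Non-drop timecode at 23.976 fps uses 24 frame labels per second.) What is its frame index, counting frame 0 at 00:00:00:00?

frame 81878

Total seconds to the label: (0 × 3600 + 56 × 60 + 51) = 3411.
Frame index = 3411 × 24 + 14 = 81878.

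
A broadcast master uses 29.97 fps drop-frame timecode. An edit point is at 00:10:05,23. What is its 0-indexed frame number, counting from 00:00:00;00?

Complete 10-minute blocks: 1, each 17982 frames → 17982.
Remaining 0 whole minutes in the current block: 0 frames.
Within the current minute: 5 × 30 + 23 = 173. Total = 17982 + 0 + 173 = 18155.

18155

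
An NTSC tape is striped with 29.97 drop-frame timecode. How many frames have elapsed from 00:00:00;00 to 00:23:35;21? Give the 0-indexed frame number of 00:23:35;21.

42429

Complete 10-minute blocks: 2, each 17982 frames → 35964.
Remaining 3 whole minutes in the current block: 1800 + 2 × 1798 = 5396 frames.
Within the current minute: 35 × 30 + 21 − 2 = 1069 (labels ;00/;01 skipped at this minute). Total = 35964 + 5396 + 1069 = 42429.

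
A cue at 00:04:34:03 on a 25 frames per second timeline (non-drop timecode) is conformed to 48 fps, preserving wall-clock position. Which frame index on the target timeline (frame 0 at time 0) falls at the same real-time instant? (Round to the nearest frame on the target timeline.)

frame 13158

Source frame index: (0×3600 + 4×60 + 34) × 25 + 3 = 6853.
Real time: 6853 / (25) = 6853/25 s.
Target frame: (6853/25) × (48) = 328944/25 ≈ 13157.760 → 13158.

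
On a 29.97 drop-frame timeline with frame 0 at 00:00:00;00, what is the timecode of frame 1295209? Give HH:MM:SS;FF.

12:00:16;25

Each 10-minute DF block holds 10 × 60 × 30 − 9 × 2 = 17982 frames. 1295209 ÷ 17982 → 72 full blocks, remainder 505.
Within the partial block the first minute is 1800 frames and each further minute 1798, so 0 further minute boundaries passed. Total skipped labels = 18 × 72 + 2 × 0 = 1296.
Non-drop label index = 1295209 + 1296 = 1296505; at 30 labels/s that is 12:00:16:25, i.e. DF 12:00:16;25.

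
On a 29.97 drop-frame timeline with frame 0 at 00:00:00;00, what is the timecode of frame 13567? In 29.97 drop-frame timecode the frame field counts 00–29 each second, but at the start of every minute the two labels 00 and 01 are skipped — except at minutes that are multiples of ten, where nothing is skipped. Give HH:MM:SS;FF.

00:07:32;21

Each 10-minute DF block holds 10 × 60 × 30 − 9 × 2 = 17982 frames. 13567 ÷ 17982 → 0 full blocks, remainder 13567.
Within the partial block the first minute is 1800 frames and each further minute 1798, so 7 further minute boundaries passed. Total skipped labels = 18 × 0 + 2 × 7 = 14.
Non-drop label index = 13567 + 14 = 13581; at 30 labels/s that is 00:07:32:21, i.e. DF 00:07:32;21.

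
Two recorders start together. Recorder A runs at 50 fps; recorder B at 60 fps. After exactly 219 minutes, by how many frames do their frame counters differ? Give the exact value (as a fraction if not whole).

219 min = 13140 s.
A emits 50 × 13140 = 657000 frames; B emits 60 × 13140 = 788400.
Difference = 131400 frames; B is ahead of A.

131400 frames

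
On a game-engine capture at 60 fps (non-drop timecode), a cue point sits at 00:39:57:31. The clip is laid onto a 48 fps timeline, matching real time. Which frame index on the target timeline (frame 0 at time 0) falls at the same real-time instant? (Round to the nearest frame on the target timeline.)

frame 115081

Source frame index: (0×3600 + 39×60 + 57) × 60 + 31 = 143851.
Real time: 143851 / (60) = 143851/60 s.
Target frame: (143851/60) × (48) = 575404/5 ≈ 115080.800 → 115081.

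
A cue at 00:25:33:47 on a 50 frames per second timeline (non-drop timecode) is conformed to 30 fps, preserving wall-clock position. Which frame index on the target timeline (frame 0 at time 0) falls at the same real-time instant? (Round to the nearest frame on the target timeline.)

Source frame index: (0×3600 + 25×60 + 33) × 50 + 47 = 76697.
Real time: 76697 / (50) = 76697/50 s.
Target frame: (76697/50) × (30) = 230091/5 ≈ 46018.200 → 46018.

frame 46018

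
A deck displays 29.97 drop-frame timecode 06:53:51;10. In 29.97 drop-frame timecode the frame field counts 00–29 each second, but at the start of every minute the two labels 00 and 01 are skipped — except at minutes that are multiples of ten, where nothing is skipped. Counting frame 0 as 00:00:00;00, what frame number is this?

Complete 10-minute blocks: 41, each 17982 frames → 737262.
Remaining 3 whole minutes in the current block: 1800 + 2 × 1798 = 5396 frames.
Within the current minute: 51 × 30 + 10 − 2 = 1538 (labels ;00/;01 skipped at this minute). Total = 737262 + 5396 + 1538 = 744196.

744196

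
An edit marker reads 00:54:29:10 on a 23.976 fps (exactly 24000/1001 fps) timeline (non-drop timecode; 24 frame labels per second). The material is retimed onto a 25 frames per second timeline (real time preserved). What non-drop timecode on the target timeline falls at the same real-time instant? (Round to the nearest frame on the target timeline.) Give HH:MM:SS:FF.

Source frame index: (0×3600 + 54×60 + 29) × 24 + 10 = 78466.
Real time: 78466 / (24000/1001) = 39272233/12000 s.
Target frame: (39272233/12000) × (25) = 39272233/480 ≈ 81817.152 → 81817.
At 25 labels/s: frame 81817 → 00:54:32:17.

00:54:32:17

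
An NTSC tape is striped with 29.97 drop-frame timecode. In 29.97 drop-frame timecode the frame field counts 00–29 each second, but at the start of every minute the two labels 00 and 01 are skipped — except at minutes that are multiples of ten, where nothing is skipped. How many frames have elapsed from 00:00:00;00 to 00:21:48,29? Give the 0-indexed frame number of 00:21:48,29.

39231

Complete 10-minute blocks: 2, each 17982 frames → 35964.
Remaining 1 whole minute in the current block: 1800 + 0 × 1798 = 1800 frames.
Within the current minute: 48 × 30 + 29 − 2 = 1467 (labels ;00/;01 skipped at this minute). Total = 35964 + 1800 + 1467 = 39231.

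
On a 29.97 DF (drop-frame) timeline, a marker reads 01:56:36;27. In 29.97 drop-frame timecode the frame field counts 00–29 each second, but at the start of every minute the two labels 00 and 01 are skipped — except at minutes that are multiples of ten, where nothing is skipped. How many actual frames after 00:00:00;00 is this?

209697

As if non-drop at 30 labels/s: (1 × 3600 + 56 × 60 + 36) × 30 + 27 = 209907.
Minute boundaries passed: 116; those not divisible by 10: 116 − 11 = 105; dropped labels = 2 × 105 = 210.
Actual frame index = 209907 − 210 = 209697.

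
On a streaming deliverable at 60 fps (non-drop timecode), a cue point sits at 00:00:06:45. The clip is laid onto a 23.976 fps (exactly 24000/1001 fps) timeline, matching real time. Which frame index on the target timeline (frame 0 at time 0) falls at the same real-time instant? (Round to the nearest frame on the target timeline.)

frame 162

Source frame index: (0×3600 + 0×60 + 6) × 60 + 45 = 405.
Real time: 405 / (60) = 27/4 s.
Target frame: (27/4) × (24000/1001) = 162000/1001 ≈ 161.838 → 162.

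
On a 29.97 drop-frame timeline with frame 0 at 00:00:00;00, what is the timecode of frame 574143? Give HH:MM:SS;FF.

Each 10-minute DF block holds 10 × 60 × 30 − 9 × 2 = 17982 frames. 574143 ÷ 17982 → 31 full blocks, remainder 16701.
Within the partial block the first minute is 1800 frames and each further minute 1798, so 9 further minute boundaries passed. Total skipped labels = 18 × 31 + 2 × 9 = 576.
Non-drop label index = 574143 + 576 = 574719; at 30 labels/s that is 05:19:17:09, i.e. DF 05:19:17;09.

05:19:17;09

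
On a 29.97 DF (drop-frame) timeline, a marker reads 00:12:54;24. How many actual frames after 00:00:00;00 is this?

As if non-drop at 30 labels/s: (0 × 3600 + 12 × 60 + 54) × 30 + 24 = 23244.
Minute boundaries passed: 12; those not divisible by 10: 12 − 1 = 11; dropped labels = 2 × 11 = 22.
Actual frame index = 23244 − 22 = 23222.

23222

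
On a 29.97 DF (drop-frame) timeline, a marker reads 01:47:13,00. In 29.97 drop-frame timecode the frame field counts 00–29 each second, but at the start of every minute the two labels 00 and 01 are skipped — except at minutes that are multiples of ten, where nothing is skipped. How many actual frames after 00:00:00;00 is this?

Complete 10-minute blocks: 10, each 17982 frames → 179820.
Remaining 7 whole minutes in the current block: 1800 + 6 × 1798 = 12588 frames.
Within the current minute: 13 × 30 + 0 − 2 = 388 (labels ;00/;01 skipped at this minute). Total = 179820 + 12588 + 388 = 192796.

192796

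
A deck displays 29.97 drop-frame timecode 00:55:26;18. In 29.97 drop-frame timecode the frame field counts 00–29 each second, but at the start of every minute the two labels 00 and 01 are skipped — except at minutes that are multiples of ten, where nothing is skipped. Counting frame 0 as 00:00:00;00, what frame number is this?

As if non-drop at 30 labels/s: (0 × 3600 + 55 × 60 + 26) × 30 + 18 = 99798.
Minute boundaries passed: 55; those not divisible by 10: 55 − 5 = 50; dropped labels = 2 × 50 = 100.
Actual frame index = 99798 − 100 = 99698.

99698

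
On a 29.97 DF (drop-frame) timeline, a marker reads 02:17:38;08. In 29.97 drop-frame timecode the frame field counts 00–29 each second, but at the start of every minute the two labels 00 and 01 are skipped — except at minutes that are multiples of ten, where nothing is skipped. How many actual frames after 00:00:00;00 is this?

247500

As if non-drop at 30 labels/s: (2 × 3600 + 17 × 60 + 38) × 30 + 8 = 247748.
Minute boundaries passed: 137; those not divisible by 10: 137 − 13 = 124; dropped labels = 2 × 124 = 248.
Actual frame index = 247748 − 248 = 247500.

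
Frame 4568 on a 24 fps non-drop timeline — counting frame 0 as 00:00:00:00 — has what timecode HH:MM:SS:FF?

4568 ÷ 24 = 190 full seconds, remainder 8 frames.
190 s = 0 h 3 min 10 s.
Timecode: 00:03:10:08.

00:03:10:08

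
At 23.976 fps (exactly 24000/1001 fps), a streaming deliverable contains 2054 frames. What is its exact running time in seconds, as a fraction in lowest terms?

Running time = 2054 ÷ (24000/1001) = 2054 × 1001/24000 = 1028027/12000 s.

1028027/12000 seconds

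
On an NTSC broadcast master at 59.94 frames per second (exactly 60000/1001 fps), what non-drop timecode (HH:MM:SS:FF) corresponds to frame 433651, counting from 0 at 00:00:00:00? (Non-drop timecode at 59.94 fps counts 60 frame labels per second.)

02:00:27:31

433651 ÷ 60 = 7227 full seconds, remainder 31 frames.
7227 s = 2 h 0 min 27 s.
Timecode: 02:00:27:31.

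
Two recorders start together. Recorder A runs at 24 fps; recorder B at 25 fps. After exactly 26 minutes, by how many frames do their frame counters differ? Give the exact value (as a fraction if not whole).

1560 frames

26 min = 1560 s.
A emits 24 × 1560 = 37440 frames; B emits 25 × 1560 = 39000.
Difference = 1560 frames; B is ahead of A.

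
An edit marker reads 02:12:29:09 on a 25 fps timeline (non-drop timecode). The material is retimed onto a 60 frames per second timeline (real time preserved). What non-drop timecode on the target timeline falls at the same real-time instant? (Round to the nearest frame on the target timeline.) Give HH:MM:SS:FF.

02:12:29:22

Source frame index: (2×3600 + 12×60 + 29) × 25 + 9 = 198734.
Real time: 198734 / (25) = 198734/25 s.
Target frame: (198734/25) × (60) = 2384808/5 ≈ 476961.600 → 476962.
At 60 labels/s: frame 476962 → 02:12:29:22.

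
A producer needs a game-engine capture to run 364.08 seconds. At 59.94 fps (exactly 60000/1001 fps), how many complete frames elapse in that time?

21822 frames

Frames = 364.08 × 60000/1001 = 21844800/1001 ≈ 21822.9770.
Complete frames: 21822.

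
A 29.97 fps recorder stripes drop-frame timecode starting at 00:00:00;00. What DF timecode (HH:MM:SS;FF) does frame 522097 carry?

04:50:20;19

Ten DF minutes hold 17982 frames, so frame 522097 lies in block 29 (frames 521478–539459) with 619 frames into that block.
The block's first minute is 1800 frames and the rest 1798 each; 619 frames reaches minute 0, so 29 × 18 + 0 × 2 = 522 labels have been skipped so far.
Adding those back, label number 522097 + 522 = 522619 at 30 labels/s is 17420 s + 19 f = 4 h 50 min 20 s frame 19, i.e. 04:50:20;19.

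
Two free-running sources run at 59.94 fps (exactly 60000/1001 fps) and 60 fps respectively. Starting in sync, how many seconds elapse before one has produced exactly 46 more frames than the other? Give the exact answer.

The gap grows by |60 − 60000/1001| = 60/1001 frames per second.
Time for a 46-frame gap: 46 ÷ (60/1001) = 23023/30 s.

23023/30 seconds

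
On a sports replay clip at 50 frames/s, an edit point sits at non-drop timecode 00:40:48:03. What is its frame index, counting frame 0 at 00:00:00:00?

frame 122403

Total seconds to the label: (0 × 3600 + 40 × 60 + 48) = 2448.
Frame index = 2448 × 50 + 3 = 122403.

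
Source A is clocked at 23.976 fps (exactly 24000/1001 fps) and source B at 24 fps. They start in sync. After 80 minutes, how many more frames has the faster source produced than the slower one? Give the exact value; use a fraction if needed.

80 min = 4800 s.
A emits 24000/1001 × 4800 = 115200000/1001 frames; B emits 24 × 4800 = 115200.
Difference = 115200/1001 frames (≈ 115.0849); B is ahead of A.

115200/1001 frames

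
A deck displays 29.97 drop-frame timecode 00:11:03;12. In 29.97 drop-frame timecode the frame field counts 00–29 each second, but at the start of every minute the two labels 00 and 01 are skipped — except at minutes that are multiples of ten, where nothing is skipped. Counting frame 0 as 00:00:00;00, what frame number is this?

19882

Complete 10-minute blocks: 1, each 17982 frames → 17982.
Remaining 1 whole minute in the current block: 1800 + 0 × 1798 = 1800 frames.
Within the current minute: 3 × 30 + 12 − 2 = 100 (labels ;00/;01 skipped at this minute). Total = 17982 + 1800 + 100 = 19882.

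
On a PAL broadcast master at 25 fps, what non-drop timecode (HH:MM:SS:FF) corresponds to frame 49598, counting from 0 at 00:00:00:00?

00:33:03:23

49598 ÷ 25 = 1983 full seconds, remainder 23 frames.
1983 s = 0 h 33 min 3 s.
Timecode: 00:33:03:23.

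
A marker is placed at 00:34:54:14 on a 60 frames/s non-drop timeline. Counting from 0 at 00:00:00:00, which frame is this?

frame 125654

Total seconds to the label: (0 × 3600 + 34 × 60 + 54) = 2094.
Frame index = 2094 × 60 + 14 = 125654.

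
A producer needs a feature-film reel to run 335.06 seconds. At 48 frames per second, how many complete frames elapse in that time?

16082 frames

Frames = 335.06 × 48 = 402072/25 ≈ 16082.8800.
Complete frames: 16082.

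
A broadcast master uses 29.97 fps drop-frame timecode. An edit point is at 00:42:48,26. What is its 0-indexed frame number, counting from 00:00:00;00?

As if non-drop at 30 labels/s: (0 × 3600 + 42 × 60 + 48) × 30 + 26 = 77066.
Minute boundaries passed: 42; those not divisible by 10: 42 − 4 = 38; dropped labels = 2 × 38 = 76.
Actual frame index = 77066 − 76 = 76990.

76990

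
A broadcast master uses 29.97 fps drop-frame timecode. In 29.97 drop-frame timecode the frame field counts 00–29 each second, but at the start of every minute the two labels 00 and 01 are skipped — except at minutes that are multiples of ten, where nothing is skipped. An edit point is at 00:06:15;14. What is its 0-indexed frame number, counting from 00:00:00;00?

11252

As if non-drop at 30 labels/s: (0 × 3600 + 6 × 60 + 15) × 30 + 14 = 11264.
Minute boundaries passed: 6; those not divisible by 10: 6 − 0 = 6; dropped labels = 2 × 6 = 12.
Actual frame index = 11264 − 12 = 11252.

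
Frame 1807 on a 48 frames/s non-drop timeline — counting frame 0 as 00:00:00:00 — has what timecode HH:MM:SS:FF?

00:00:37:31

1807 ÷ 48 = 37 full seconds, remainder 31 frames.
37 s = 0 h 0 min 37 s.
Timecode: 00:00:37:31.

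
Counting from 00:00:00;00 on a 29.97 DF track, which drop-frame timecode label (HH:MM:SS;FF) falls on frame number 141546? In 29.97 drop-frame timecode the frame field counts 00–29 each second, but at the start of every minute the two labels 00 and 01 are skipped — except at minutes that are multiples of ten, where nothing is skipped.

01:18:42;28

Ten DF minutes hold 17982 frames, so frame 141546 lies in block 7 (frames 125874–143855) with 15672 frames into that block.
The block's first minute is 1800 frames and the rest 1798 each; 15672 frames reaches minute 8, so 7 × 18 + 8 × 2 = 142 labels have been skipped so far.
Adding those back, label number 141546 + 142 = 141688 at 30 labels/s is 4722 s + 28 f = 1 h 18 min 42 s frame 28, i.e. 01:18:42;28.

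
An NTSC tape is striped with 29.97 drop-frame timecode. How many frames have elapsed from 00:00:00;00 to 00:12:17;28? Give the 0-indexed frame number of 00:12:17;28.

22116

Complete 10-minute blocks: 1, each 17982 frames → 17982.
Remaining 2 whole minutes in the current block: 1800 + 1 × 1798 = 3598 frames.
Within the current minute: 17 × 30 + 28 − 2 = 536 (labels ;00/;01 skipped at this minute). Total = 17982 + 3598 + 536 = 22116.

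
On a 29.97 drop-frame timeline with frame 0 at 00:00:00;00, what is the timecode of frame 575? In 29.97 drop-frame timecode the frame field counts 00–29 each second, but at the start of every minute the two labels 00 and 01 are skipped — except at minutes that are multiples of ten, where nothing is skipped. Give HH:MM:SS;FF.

00:00:19;05

Each 10-minute DF block holds 10 × 60 × 30 − 9 × 2 = 17982 frames. 575 ÷ 17982 → 0 full blocks, remainder 575.
Within the partial block the first minute is 1800 frames and each further minute 1798, so 0 further minute boundaries passed. Total skipped labels = 18 × 0 + 2 × 0 = 0.
Non-drop label index = 575 + 0 = 575; at 30 labels/s that is 00:00:19:05, i.e. DF 00:00:19;05.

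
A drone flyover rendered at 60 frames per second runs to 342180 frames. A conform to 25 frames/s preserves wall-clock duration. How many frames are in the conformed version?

142575 frames

Target frames = source frames × (target rate / source rate) = 342180 × (25)/(60) = 342180 × 5/12 = 142575.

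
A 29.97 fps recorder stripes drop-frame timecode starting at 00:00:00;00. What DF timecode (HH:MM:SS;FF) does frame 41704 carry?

00:23:11;16

Each 10-minute DF block holds 10 × 60 × 30 − 9 × 2 = 17982 frames. 41704 ÷ 17982 → 2 full blocks, remainder 5740.
Within the partial block the first minute is 1800 frames and each further minute 1798, so 3 further minute boundaries passed. Total skipped labels = 18 × 2 + 2 × 3 = 42.
Non-drop label index = 41704 + 42 = 41746; at 30 labels/s that is 00:23:11:16, i.e. DF 00:23:11;16.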